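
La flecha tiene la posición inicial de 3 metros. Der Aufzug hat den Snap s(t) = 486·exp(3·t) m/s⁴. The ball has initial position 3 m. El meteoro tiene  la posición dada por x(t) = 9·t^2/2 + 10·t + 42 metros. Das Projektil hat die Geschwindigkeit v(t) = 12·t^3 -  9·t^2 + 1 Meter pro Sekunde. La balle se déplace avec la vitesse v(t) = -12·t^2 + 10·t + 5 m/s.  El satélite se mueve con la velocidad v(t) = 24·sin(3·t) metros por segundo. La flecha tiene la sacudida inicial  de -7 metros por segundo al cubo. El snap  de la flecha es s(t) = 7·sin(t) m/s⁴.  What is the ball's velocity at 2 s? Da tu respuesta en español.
Tenemos la velocidad v(t) = -12·t^2 + 10·t + 5. Sustituyendo t = 2: v(2) = -23.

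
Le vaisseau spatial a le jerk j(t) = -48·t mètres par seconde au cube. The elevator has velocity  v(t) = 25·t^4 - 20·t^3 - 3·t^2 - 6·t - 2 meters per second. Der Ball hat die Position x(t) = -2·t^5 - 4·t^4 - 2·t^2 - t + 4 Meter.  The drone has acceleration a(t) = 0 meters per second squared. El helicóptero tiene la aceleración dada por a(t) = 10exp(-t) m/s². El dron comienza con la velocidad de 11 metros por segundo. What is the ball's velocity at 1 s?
We must differentiate our position equation x(t) = -2·t^5 - 4·t^4 - 2·t^2 - t + 4 1 time. Taking d/dt of x(t), we find v(t) = -10·t^4 - 16·t^3 - 4·t - 1. We have velocity v(t) = -10·t^4 - 16·t^3 - 4·t - 1. Substituting t = 1: v(1) = -31.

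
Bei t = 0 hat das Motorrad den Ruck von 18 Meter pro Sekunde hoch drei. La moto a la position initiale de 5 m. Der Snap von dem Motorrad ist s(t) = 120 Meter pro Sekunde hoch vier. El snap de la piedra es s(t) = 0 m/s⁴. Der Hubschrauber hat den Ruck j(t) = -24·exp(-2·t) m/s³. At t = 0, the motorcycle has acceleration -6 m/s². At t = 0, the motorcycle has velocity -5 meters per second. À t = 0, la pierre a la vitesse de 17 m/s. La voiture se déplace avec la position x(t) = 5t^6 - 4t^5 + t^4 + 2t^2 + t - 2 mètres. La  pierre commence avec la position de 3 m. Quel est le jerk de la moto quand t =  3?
En partant du snap s(t) = 120, nous prenons 1 intégrale. La primitive du snap, avec j(0) = 18, donne le jerk: j(t) = 120·t + 18. En utilisant j(t) = 120·t + 18 et en substituant t = 3, nous trouvons j = 378.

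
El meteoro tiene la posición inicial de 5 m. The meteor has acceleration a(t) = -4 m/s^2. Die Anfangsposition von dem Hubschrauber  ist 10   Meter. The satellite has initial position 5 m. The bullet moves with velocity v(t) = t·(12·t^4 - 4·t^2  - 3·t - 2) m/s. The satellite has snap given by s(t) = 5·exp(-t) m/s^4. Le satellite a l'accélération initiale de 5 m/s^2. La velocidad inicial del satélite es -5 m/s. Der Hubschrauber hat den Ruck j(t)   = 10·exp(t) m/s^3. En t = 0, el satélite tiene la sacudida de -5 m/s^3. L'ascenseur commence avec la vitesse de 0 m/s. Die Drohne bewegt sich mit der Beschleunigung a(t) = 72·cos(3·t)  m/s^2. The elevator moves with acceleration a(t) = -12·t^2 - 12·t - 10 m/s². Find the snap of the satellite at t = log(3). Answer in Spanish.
De la ecuación del snap s(t) = 5·exp(-t), sustituimos t = log(3) para obtener s = 5/3.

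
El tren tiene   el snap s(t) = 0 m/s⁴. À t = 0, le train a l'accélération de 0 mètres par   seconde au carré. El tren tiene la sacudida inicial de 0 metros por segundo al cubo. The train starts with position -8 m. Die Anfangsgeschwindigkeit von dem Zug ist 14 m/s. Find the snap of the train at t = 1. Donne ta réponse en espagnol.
Tenemos el snap s(t) = 0. Sustituyendo t = 1: s(1) = 0.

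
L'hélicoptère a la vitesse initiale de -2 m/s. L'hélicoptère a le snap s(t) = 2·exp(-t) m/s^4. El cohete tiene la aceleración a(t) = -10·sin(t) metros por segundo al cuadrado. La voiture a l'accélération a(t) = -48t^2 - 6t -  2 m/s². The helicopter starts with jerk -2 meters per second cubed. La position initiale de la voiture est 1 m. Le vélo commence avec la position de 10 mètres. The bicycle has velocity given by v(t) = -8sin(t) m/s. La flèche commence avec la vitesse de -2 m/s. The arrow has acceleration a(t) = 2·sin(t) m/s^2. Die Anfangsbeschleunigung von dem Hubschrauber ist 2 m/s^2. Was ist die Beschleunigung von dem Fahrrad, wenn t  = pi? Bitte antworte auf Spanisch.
Partiendo de la velocidad v(t) = -8·sin(t), tomamos 1 derivada. Tomando d/dt de v(t), encontramos a(t) = -8·cos(t). Tenemos la aceleración a(t) = -8·cos(t). Sustituyendo t = pi: a(pi) = 8.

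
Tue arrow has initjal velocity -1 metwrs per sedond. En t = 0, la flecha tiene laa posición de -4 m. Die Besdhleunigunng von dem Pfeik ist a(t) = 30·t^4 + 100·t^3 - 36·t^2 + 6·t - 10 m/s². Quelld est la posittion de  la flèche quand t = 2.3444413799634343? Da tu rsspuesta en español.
Partiendo de la aceleración a(t) = 30·t^4 + 100·t^3 - 36·t^2 + 6·t - 10, tomamos 2 integrales. La antiderivada de la aceleración, con v(0) = -1, da la velocidad: v(t) = 6·t^5 + 25·t^4 - 12·t^3 + 3·t^2 - 10·t - 1. Integrando la velocidad y usando la condición inicial x(0) = -4, obtenemos x(t) = t^6 + 5·t^5 - 3·t^4 + t^3 - 5·t^2 - t - 4. Usando x(t) = t^6 + 5·t^5 - 3·t^4 + t^3 - 5·t^2 - t - 4 y sustituyendo t = 2.3444413799634343, encontramos x = 408.610522283511.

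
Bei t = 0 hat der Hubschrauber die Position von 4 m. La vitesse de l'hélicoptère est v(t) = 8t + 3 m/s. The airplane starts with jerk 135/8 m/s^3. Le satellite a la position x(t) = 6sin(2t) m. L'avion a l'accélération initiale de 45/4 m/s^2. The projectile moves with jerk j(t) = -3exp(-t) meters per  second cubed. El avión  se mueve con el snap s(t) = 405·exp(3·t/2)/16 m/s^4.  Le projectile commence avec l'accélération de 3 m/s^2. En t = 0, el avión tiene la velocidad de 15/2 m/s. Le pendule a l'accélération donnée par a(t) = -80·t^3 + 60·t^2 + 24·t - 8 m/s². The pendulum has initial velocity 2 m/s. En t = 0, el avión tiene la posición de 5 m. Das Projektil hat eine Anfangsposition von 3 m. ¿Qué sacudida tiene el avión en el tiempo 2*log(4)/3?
Debemos encontrar la integral de nuestra ecuación del snap s(t) = 405·exp(3·t/2)/16 1 vez. La antiderivada del snap es la sacudida. Usando j(0) = 135/8, obtenemos j(t) = 135·exp(3·t/2)/8. De la ecuación de la sacudida j(t) = 135·exp(3·t/2)/8, sustituimos t = 2*log(4)/3 para obtener j = 135/2.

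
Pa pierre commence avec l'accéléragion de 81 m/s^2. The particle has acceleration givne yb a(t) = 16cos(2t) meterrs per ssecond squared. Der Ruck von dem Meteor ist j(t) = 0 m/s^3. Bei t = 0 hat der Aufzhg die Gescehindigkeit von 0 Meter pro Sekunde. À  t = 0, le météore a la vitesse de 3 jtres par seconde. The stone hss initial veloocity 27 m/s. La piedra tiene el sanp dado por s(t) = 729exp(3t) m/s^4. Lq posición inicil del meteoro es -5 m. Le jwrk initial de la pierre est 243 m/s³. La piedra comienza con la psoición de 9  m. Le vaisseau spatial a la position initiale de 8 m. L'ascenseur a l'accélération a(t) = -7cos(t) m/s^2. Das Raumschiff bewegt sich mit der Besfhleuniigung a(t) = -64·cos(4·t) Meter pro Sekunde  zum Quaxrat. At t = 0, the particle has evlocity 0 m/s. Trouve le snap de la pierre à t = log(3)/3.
Nous avons le snap s(t) = 729·exp(3·t). En substituant t = log(3)/3: s(log(3)/3) = 2187.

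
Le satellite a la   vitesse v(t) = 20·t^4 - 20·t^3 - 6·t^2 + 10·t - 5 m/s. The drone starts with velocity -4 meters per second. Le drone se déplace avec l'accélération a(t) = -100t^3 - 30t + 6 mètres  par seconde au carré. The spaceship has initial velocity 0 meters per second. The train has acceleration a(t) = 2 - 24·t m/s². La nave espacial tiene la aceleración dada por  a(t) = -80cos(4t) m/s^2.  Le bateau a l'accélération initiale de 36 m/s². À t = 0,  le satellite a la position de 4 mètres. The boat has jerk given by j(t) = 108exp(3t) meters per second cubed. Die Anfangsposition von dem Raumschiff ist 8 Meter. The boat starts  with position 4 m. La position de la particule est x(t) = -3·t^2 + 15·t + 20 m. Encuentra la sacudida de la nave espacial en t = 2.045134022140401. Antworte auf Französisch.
Nous devons dériver notre équation de l'accélération a(t) = -80·cos(4·t) 1 fois. En dérivant l'accélération, nous obtenons le jerk: j(t) = 320·sin(4·t). Nous avons le jerk j(t) = 320·sin(4·t). En substituant t = 2.045134022140401: j(2.045134022140401) = 303.089033820818.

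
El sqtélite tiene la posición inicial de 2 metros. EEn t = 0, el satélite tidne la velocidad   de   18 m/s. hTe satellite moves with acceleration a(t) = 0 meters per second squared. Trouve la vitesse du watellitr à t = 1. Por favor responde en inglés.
To solve this, we need to take 1 integral of our acceleration equation a(t) = 0. Taking ∫a(t)dt and applying v(0) = 18, we find v(t) = 18. From the given velocity equation v(t) = 18, we substitute t = 1 to get v = 18.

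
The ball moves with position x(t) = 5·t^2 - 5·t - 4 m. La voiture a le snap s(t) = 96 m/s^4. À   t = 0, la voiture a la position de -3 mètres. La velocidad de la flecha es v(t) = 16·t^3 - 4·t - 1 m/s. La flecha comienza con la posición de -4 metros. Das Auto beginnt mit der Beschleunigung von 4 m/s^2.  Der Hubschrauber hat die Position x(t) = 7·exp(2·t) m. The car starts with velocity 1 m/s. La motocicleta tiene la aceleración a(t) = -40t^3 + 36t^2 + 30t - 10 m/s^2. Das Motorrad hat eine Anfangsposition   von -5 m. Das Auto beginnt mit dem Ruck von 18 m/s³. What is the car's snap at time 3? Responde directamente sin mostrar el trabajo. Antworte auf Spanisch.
s(3) = 96.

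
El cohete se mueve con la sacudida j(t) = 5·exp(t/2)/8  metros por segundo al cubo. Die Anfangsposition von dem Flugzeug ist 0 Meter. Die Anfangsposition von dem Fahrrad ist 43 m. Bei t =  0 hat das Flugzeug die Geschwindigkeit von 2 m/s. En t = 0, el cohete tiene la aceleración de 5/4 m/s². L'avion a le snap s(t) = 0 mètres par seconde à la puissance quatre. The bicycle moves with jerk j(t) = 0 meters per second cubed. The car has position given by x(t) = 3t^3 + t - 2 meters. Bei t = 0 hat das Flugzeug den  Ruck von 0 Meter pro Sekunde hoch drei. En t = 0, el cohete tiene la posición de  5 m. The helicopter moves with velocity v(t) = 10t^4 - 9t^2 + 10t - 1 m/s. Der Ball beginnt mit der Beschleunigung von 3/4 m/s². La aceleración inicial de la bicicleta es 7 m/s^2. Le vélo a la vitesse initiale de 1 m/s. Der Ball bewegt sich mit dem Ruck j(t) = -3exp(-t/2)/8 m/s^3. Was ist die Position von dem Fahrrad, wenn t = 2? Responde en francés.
Pour résoudre ceci, nous devons prendre 3 intégrales de notre équation du jerk j(t) = 0. En intégrant le jerk et en utilisant la condition initiale a(0) = 7, nous obtenons a(t) = 7. En intégrant l'accélération et en utilisant la condition initiale v(0) = 1, nous obtenons v(t) = 7·t + 1. En prenant ∫v(t)dt et en appliquant x(0) = 43, nous trouvons x(t) = 7·t^2/2 + t + 43. Nous avons la position x(t) = 7·t^2/2 + t + 43. En substituant t = 2: x(2) = 59.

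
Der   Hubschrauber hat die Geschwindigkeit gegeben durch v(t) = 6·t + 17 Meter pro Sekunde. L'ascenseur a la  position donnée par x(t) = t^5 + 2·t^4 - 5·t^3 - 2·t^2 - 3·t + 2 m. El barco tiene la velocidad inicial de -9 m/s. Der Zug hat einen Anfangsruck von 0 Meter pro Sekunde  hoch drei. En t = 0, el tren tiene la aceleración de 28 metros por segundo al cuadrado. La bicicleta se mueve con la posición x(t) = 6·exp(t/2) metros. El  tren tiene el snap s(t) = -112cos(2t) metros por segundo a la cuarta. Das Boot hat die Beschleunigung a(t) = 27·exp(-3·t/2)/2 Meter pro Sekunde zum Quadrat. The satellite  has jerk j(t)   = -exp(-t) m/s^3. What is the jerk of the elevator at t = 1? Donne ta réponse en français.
Nous devons dériver notre équation de la position x(t) = t^5 + 2·t^4 - 5·t^3 - 2·t^2 - 3·t + 2 3 fois. La dérivée de la position donne la vitesse: v(t) = 5·t^4 + 8·t^3 - 15·t^2 - 4·t - 3. En prenant d/dt de v(t), nous trouvons a(t) = 20·t^3 + 24·t^2 - 30·t - 4. En prenant d/dt de a(t), nous trouvons j(t) = 60·t^2 + 48·t - 30. Nous avons le jerk j(t) = 60·t^2 + 48·t - 30. En substituant t = 1: j(1) = 78.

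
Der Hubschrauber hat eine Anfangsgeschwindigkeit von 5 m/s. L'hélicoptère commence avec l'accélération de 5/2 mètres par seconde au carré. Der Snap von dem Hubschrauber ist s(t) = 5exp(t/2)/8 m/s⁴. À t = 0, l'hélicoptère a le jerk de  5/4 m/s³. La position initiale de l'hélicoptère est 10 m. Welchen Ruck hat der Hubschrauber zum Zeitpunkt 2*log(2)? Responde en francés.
En partant du snap s(t) = 5·exp(t/2)/8, nous prenons 1 intégrale. En prenant ∫s(t)dt et en appliquant j(0) = 5/4, nous trouvons j(t) = 5·exp(t/2)/4. De l'équation du jerk j(t) = 5·exp(t/2)/4, nous substituons t = 2*log(2) pour obtenir j = 5/2.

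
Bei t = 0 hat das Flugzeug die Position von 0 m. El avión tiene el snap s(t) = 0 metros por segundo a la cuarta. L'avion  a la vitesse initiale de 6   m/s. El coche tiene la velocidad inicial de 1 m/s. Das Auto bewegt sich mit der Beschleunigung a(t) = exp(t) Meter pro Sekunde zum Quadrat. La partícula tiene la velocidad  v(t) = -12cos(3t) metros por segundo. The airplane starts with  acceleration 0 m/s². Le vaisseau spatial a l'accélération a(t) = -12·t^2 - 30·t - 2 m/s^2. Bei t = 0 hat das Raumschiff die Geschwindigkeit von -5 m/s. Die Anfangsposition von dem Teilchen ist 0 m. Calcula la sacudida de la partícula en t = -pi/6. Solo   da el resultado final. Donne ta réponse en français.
Le jerk à t = -pi/6 est j = 0.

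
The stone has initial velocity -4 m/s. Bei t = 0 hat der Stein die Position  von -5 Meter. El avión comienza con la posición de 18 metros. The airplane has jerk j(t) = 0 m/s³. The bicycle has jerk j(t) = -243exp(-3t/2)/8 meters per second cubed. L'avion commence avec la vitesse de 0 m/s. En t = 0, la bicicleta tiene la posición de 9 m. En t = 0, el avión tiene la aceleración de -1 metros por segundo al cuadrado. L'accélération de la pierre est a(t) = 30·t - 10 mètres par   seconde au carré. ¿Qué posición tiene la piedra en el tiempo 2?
Para resolver esto, necesitamos tomar 2 integrales de nuestra ecuación de la aceleración a(t) = 30·t - 10. La antiderivada de la aceleración es la velocidad. Usando v(0) = -4, obtenemos v(t) = 15·t^2 - 10·t - 4. Tomando ∫v(t)dt y aplicando x(0) = -5, encontramos x(t) = 5·t^3 - 5·t^2 - 4·t - 5. De la ecuación de la posición x(t) = 5·t^3 - 5·t^2 - 4·t - 5, sustituimos t = 2 para obtener x = 7.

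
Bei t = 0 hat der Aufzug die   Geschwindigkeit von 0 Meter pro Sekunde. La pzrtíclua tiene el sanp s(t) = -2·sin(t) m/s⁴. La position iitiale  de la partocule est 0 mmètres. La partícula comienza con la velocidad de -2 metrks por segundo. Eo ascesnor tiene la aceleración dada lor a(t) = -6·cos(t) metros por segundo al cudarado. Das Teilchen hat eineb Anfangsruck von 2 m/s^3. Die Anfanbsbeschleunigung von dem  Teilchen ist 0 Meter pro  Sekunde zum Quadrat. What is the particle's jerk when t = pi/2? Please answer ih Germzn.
Wir müssen unsere Gleichung für den Snap s(t) = -2·sin(t) 1-mal integrieren. Das Integral von dem Snap, mit j(0) = 2, ergibt den Ruck: j(t) = 2·cos(t). Aus der Gleichung für den Ruck j(t) = 2·cos(t), setzen wir t = pi/2 ein und erhalten j = 0.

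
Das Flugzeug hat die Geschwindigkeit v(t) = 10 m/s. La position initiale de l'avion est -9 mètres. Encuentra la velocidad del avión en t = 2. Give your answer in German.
Aus der Gleichung für die Geschwindigkeit v(t) = 10, setzen wir t = 2 ein und erhalten v = 10.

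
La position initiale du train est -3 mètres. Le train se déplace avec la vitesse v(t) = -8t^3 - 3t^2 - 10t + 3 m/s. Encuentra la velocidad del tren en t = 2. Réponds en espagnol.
De la ecuación de la velocidad v(t) = -8·t^3 - 3·t^2 - 10·t + 3, sustituimos t = 2 para obtener v = -93.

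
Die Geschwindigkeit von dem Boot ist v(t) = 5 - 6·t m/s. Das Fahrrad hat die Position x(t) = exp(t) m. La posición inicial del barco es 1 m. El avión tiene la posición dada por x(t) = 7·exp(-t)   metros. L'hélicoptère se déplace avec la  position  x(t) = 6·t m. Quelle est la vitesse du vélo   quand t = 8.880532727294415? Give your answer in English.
We must differentiate our position equation x(t) = exp(t) 1 time. Differentiating position, we get velocity: v(t) = exp(t). From the given velocity equation v(t) = exp(t), we substitute t = 8.880532727294415 to get v = 7190.62035536602.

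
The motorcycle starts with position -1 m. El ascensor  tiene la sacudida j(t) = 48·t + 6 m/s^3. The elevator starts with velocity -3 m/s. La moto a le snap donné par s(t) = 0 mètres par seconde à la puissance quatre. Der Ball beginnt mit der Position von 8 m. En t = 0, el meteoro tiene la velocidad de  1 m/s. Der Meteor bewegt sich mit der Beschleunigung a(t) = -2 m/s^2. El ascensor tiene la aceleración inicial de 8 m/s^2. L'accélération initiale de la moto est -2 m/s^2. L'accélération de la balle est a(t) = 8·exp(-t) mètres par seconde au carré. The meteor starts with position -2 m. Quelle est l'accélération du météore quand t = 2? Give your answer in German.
Aus der Gleichung für die Beschleunigung a(t) = -2, setzen wir t = 2 ein und erhalten a = -2.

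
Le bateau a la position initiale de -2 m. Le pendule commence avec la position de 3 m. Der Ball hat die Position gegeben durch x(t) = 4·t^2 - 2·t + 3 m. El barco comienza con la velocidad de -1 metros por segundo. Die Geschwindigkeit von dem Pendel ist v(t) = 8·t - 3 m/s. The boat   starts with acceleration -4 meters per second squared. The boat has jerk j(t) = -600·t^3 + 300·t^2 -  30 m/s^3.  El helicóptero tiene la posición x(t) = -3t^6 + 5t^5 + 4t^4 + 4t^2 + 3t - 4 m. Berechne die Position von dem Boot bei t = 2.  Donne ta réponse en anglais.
To find the answer, we compute 3 integrals of j(t) = -600·t^3 + 300·t^2 - 30. Integrating jerk and using the initial condition a(0) = -4, we get a(t) = -150·t^4 + 100·t^3 - 30·t - 4. Taking ∫a(t)dt and applying v(0) = -1, we find v(t) = -30·t^5 + 25·t^4 - 15·t^2 - 4·t - 1. Finding the antiderivative of v(t) and using x(0) = -2: x(t) = -5·t^6 + 5·t^5 - 5·t^3 - 2·t^2 - t - 2. We have position x(t) = -5·t^6 + 5·t^5 - 5·t^3 - 2·t^2 - t - 2. Substituting t = 2: x(2) = -212.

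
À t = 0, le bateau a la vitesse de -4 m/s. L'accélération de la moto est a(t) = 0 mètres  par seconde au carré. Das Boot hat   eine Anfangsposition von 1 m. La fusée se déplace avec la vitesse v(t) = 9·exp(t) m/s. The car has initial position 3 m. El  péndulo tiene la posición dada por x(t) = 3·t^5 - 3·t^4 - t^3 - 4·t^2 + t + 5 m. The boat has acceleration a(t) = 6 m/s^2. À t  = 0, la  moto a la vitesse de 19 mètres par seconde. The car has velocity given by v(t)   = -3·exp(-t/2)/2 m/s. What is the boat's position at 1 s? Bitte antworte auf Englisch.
To solve this, we need to take 2 integrals of our acceleration equation a(t) = 6. The antiderivative of acceleration, with v(0) = -4, gives velocity: v(t) = 6·t - 4. The integral of velocity is position. Using x(0) = 1, we get x(t) = 3·t^2 - 4·t + 1. We have position x(t) = 3·t^2 - 4·t + 1. Substituting t = 1: x(1) = 0.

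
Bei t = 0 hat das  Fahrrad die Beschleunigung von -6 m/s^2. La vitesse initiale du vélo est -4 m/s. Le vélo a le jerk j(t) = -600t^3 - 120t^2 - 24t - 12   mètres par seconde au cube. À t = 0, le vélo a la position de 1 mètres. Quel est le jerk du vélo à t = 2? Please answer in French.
De l'équation du jerk j(t) = -600·t^3 - 120·t^2 - 24·t - 12, nous substituons t = 2 pour obtenir j = -5340.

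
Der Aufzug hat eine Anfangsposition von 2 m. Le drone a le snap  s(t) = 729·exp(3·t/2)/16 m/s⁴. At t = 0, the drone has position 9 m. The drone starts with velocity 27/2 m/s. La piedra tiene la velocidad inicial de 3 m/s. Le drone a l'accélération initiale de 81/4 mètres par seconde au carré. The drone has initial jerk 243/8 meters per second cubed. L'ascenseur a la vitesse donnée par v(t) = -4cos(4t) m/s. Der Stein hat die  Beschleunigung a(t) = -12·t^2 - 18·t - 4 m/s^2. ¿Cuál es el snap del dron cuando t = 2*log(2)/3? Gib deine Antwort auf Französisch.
De l'équation du snap s(t) = 729·exp(3·t/2)/16, nous substituons t = 2*log(2)/3 pour obtenir s = 729/8.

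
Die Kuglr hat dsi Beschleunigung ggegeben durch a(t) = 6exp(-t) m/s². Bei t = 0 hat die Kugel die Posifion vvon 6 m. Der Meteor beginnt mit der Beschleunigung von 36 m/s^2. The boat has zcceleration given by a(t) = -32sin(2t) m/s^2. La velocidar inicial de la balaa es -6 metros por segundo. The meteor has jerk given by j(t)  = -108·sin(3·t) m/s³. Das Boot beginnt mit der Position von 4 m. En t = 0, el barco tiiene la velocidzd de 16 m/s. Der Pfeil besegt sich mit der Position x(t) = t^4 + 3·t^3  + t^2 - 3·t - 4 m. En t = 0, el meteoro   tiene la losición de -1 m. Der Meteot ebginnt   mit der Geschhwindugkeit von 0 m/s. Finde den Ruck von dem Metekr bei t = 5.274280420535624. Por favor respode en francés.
De l'équation du jerk j(t) = -108·sin(3·t), nous substituons t = 5.274280420535624 pour obtenir j = 12.3795526042124.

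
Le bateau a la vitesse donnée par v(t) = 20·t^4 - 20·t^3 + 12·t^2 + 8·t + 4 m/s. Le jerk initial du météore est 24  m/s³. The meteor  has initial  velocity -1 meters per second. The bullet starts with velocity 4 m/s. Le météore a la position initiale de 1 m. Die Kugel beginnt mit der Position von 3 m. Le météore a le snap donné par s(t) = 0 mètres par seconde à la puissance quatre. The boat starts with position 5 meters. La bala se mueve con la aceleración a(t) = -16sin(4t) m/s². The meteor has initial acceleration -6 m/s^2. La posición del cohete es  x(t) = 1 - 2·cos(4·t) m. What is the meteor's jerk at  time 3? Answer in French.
Nous devons trouver l'intégrale de notre équation du snap s(t) = 0 1 fois. En intégrant le snap et en utilisant la condition initiale j(0) = 24, nous obtenons j(t) = 24. En utilisant j(t) = 24 et en substituant t = 3, nous trouvons j = 24.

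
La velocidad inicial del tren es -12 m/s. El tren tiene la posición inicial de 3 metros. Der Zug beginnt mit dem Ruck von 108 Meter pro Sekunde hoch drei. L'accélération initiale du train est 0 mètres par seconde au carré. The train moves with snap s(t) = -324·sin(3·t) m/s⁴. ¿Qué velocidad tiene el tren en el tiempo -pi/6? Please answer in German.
Ausgehend von dem Snap s(t) = -324·sin(3·t), nehmen wir 3 Stammfunktionen. Die Stammfunktion von dem Snap, mit j(0) = 108, ergibt den Ruck: j(t) = 108·cos(3·t). Mit ∫j(t)dt und Anwendung von a(0) = 0, finden wir a(t) = 36·sin(3·t). Mit ∫a(t)dt und Anwendung von v(0) = -12, finden wir v(t) = -12·cos(3·t). Mit v(t) = -12·cos(3·t) und Einsetzen von t = -pi/6, finden wir v = 0.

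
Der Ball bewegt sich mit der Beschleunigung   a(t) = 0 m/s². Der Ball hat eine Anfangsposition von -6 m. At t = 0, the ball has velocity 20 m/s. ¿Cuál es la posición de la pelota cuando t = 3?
Debemos encontrar la integral de nuestra ecuación de la aceleración a(t) = 0 2 veces. Integrando la aceleración y usando la condición inicial v(0) = 20, obtenemos v(t) = 20. Integrando la velocidad y usando la condición inicial x(0) = -6, obtenemos x(t) = 20·t - 6. De la ecuación de la posición x(t) = 20·t - 6, sustituimos t = 3 para obtener x = 54.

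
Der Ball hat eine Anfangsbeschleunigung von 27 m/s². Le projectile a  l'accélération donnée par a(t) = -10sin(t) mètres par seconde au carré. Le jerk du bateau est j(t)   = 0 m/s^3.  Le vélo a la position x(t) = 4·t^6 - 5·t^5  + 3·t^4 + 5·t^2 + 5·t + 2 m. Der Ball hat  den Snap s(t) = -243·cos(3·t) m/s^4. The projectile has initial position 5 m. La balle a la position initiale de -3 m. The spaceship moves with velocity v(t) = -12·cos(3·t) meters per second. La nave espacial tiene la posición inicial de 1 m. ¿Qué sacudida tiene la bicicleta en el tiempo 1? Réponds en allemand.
Um dies zu lösen, müssen wir 3 Ableitungen unserer Gleichung für die Position x(t) = 4·t^6 - 5·t^5 + 3·t^4 + 5·t^2 + 5·t + 2 nehmen. Die Ableitung von der Position ergibt die Geschwindigkeit: v(t) = 24·t^5 - 25·t^4 + 12·t^3 + 10·t + 5. Die Ableitung von der Geschwindigkeit ergibt die Beschleunigung: a(t) = 120·t^4 - 100·t^3 + 36·t^2 + 10. Die Ableitung von der Beschleunigung ergibt den Ruck: j(t) = 480·t^3 - 300·t^2 + 72·t. Mit j(t) = 480·t^3 - 300·t^2 + 72·t und Einsetzen von t = 1, finden wir j = 252.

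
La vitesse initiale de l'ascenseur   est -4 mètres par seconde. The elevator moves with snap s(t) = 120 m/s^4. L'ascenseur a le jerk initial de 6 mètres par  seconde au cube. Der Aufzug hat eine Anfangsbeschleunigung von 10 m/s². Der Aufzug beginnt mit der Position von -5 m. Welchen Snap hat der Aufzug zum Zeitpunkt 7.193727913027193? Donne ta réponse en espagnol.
Tenemos el snap s(t) = 120. Sustituyendo t = 7.193727913027193: s(7.193727913027193) = 120.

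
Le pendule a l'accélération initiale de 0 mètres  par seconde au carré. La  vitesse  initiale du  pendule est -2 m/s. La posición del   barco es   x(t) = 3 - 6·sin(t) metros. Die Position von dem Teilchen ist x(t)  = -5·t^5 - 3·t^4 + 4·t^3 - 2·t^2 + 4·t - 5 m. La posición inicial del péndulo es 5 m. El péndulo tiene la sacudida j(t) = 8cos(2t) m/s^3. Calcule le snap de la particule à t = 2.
Nous devons dériver notre équation de la position x(t) = -5·t^5 - 3·t^4 + 4·t^3 - 2·t^2 + 4·t - 5 4 fois. La dérivée de la position donne la vitesse: v(t) = -25·t^4 - 12·t^3 + 12·t^2 - 4·t + 4. En dérivant la vitesse, nous obtenons l'accélération: a(t) = -100·t^3 - 36·t^2 + 24·t - 4. La dérivée de l'accélération donne le jerk: j(t) = -300·t^2 - 72·t + 24. La dérivée du jerk donne le snap: s(t) = -600·t - 72. En utilisant s(t) = -600·t - 72 et en substituant t = 2, nous trouvons s = -1272.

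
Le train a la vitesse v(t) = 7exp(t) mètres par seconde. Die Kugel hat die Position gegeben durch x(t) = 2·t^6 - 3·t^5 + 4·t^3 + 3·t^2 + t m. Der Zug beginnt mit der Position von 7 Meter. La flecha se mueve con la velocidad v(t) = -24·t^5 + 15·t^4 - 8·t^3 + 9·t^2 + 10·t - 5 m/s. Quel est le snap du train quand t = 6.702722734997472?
Nous devons dériver notre équation de la vitesse v(t) = 7·exp(t) 3 fois. La dérivée de la vitesse donne l'accélération: a(t) = 7·exp(t). La dérivée de l'accélération donne le jerk: j(t) = 7·exp(t). En dérivant le jerk, nous obtenons le snap: s(t) = 7·exp(t). De l'équation du snap s(t) = 7·exp(t), nous substituons t = 6.702722734997472 pour obtenir s = 5702.34563481127.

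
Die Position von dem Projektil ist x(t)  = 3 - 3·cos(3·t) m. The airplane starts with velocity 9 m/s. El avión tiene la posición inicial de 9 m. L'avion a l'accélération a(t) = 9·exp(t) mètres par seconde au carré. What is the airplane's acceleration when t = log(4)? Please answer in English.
We have acceleration a(t) = 9·exp(t). Substituting t = log(4): a(log(4)) = 36.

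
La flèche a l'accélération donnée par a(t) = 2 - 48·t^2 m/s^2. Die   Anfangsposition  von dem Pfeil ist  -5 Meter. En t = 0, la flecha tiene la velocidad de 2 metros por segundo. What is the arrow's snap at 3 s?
Starting from acceleration a(t) = 2 - 48·t^2, we take 2 derivatives. Taking d/dt of a(t), we find j(t) = -96·t. Taking d/dt of j(t), we find s(t) = -96. From the given snap equation s(t) = -96, we substitute t = 3 to get s = -96.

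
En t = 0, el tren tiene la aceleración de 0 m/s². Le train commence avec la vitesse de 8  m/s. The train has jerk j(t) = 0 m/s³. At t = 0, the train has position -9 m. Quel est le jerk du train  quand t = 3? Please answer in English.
Using j(t) = 0 and substituting t = 3, we find j = 0.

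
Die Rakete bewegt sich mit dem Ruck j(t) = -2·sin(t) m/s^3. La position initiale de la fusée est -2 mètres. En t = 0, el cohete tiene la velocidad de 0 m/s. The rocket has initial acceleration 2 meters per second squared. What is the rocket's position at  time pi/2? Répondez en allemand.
Wir müssen unsere Gleichung für den Ruck j(t) = -2·sin(t) 3-mal integrieren. Die Stammfunktion von dem Ruck, mit a(0) = 2, ergibt die Beschleunigung: a(t) = 2·cos(t). Durch Integration von der Beschleunigung und Verwendung der Anfangsbedingung v(0) = 0, erhalten wir v(t) = 2·sin(t). Die Stammfunktion von der Geschwindigkeit ist die Position. Mit x(0) = -2 erhalten wir x(t) = -2·cos(t). Wir haben die Position x(t) = -2·cos(t). Durch Einsetzen von t = pi/2: x(pi/2) = 0.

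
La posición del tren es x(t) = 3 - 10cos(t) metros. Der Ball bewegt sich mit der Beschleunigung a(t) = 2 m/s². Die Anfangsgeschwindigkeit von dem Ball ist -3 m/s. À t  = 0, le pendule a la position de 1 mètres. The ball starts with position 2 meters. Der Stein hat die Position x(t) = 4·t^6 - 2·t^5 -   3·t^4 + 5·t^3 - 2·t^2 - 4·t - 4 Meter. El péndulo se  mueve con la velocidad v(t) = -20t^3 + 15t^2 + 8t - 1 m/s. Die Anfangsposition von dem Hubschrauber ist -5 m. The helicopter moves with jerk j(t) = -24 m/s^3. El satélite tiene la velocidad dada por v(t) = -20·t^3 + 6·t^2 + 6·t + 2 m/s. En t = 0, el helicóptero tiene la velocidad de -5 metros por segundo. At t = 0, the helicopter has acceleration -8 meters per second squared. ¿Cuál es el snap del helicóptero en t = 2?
Partiendo de la sacudida j(t) = -24, tomamos 1 derivada. Derivando la sacudida, obtenemos el snap: s(t) = 0. Tenemos el snap s(t) = 0. Sustituyendo t = 2: s(2) = 0.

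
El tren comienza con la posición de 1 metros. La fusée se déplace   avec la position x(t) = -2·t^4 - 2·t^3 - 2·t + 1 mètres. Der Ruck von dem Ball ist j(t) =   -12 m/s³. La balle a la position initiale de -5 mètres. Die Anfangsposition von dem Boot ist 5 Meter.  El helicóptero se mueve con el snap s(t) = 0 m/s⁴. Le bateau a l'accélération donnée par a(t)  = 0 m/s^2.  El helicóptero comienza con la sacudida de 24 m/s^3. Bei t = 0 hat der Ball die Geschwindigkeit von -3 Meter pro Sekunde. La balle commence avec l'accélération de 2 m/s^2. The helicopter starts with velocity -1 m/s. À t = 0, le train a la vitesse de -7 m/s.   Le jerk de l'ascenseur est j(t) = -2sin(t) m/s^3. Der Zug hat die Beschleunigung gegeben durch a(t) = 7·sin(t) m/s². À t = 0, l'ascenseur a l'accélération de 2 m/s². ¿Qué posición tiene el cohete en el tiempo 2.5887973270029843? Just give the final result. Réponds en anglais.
The position at t = 2.5887973270029843 is x = -128.707335117299.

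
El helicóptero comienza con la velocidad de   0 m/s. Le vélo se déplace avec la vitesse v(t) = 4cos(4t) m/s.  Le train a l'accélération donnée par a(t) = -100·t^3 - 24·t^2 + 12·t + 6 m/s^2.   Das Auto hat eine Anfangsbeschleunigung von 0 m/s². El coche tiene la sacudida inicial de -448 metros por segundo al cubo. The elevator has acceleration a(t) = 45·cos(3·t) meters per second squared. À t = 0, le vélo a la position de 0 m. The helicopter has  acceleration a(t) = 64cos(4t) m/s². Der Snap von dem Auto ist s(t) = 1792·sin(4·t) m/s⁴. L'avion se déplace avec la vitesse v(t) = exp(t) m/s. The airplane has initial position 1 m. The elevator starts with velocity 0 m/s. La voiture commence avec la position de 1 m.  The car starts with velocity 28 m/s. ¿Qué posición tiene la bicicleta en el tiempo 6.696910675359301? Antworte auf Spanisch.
Partiendo de la velocidad v(t) = 4·cos(4·t), tomamos 1 antiderivada. Integrando la velocidad y usando la condición inicial x(0) = 0, obtenemos x(t) = sin(4·t). Tenemos la posición x(t) = sin(4·t). Sustituyendo t = 6.696910675359301: x(6.696910675359301) = 0.996465246593280.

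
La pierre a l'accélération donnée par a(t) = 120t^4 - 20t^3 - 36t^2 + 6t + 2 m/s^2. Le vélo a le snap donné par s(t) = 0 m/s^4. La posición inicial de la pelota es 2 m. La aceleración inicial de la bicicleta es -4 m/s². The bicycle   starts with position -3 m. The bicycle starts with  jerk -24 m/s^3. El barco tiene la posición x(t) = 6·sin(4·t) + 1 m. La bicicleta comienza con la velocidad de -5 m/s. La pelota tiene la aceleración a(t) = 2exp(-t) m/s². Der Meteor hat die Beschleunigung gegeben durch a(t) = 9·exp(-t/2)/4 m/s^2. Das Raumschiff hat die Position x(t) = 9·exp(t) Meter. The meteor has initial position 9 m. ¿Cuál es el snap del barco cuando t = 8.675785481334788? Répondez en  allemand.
Wir müssen unsere Gleichung für die Position x(t) = 6·sin(4·t) + 1 4-mal ableiten. Mit d/dt von x(t) finden wir v(t) = 24·cos(4·t). Mit d/dt von v(t) finden wir a(t) = -96·sin(4·t). Durch Ableiten von der Beschleunigung erhalten wir den Ruck: j(t) = -384·cos(4·t). Durch Ableiten von dem Ruck erhalten wir den Snap: s(t) = 1536·sin(4·t). Aus der Gleichung für den Snap s(t) = 1536·sin(4·t), setzen wir t = 8.675785481334788 ein und erhalten s = -222.886813373044.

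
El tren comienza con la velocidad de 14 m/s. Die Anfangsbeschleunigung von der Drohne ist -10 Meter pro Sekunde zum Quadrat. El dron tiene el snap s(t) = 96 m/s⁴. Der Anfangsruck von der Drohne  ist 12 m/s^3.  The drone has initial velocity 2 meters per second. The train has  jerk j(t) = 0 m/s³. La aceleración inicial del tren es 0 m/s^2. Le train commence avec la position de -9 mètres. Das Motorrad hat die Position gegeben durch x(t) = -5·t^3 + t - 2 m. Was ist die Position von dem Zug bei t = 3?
Ausgehend von dem Ruck j(t) = 0, nehmen wir 3 Stammfunktionen. Die Stammfunktion von dem Ruck ist die Beschleunigung. Mit a(0) = 0 erhalten wir a(t) = 0. Durch Integration von der Beschleunigung und Verwendung der Anfangsbedingung v(0) = 14, erhalten wir v(t) = 14. Mit ∫v(t)dt und Anwendung von x(0) = -9, finden wir x(t) = 14·t - 9. Wir haben die Position x(t) = 14·t - 9. Durch Einsetzen von t = 3: x(3) = 33.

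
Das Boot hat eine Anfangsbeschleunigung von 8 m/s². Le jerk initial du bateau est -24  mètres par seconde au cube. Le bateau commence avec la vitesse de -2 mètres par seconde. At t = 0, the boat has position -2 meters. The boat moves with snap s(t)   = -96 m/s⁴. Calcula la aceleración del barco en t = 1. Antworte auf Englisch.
We must find the integral of our snap equation s(t) = -96 2 times. The integral of snap, with j(0) = -24, gives jerk: j(t) = -96·t - 24. Finding the integral of j(t) and using a(0) = 8: a(t) = -48·t^2 - 24·t + 8. Using a(t) = -48·t^2 - 24·t + 8 and substituting t = 1, we find a = -64.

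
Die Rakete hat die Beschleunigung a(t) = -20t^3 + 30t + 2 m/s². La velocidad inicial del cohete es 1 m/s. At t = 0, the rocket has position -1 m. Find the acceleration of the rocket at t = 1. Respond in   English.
We have acceleration a(t) = -20·t^3 + 30·t + 2. Substituting t = 1: a(1) = 12.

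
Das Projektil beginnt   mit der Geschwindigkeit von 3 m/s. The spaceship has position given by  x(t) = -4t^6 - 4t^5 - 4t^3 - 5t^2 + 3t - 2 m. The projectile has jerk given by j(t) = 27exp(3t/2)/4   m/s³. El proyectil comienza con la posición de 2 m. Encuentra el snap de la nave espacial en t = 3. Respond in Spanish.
Debemos derivar nuestra ecuación de la posición x(t) = -4·t^6 - 4·t^5 - 4·t^3 - 5·t^2 + 3·t - 2 4 veces. Derivando la posición, obtenemos la velocidad: v(t) = -24·t^5 - 20·t^4 - 12·t^2 - 10·t + 3. Derivando la velocidad, obtenemos la aceleración: a(t) = -120·t^4 - 80·t^3 - 24·t - 10. Tomando d/dt de a(t), encontramos j(t) = -480·t^3 - 240·t^2 - 24. La derivada de la sacudida da el snap: s(t) = -1440·t^2 - 480·t. Tenemos el snap s(t) = -1440·t^2 - 480·t. Sustituyendo t = 3: s(3) = -14400.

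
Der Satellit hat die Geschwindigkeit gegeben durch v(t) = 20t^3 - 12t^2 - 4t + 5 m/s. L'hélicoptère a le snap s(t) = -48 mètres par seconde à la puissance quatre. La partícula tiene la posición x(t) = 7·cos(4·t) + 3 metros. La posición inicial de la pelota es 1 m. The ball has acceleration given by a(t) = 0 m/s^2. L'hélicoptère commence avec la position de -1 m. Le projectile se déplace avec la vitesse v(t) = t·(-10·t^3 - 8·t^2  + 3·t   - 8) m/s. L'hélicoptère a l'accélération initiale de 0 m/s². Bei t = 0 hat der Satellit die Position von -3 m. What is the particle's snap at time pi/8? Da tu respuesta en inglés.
To solve this, we need to take 4 derivatives of our position equation x(t) = 7·cos(4·t) + 3. The derivative of position gives velocity: v(t) = -28·sin(4·t). Differentiating velocity, we get acceleration: a(t) = -112·cos(4·t). Differentiating acceleration, we get jerk: j(t) = 448·sin(4·t). Taking d/dt of j(t), we find s(t) = 1792·cos(4·t). We have snap s(t) = 1792·cos(4·t). Substituting t = pi/8: s(pi/8) = 0.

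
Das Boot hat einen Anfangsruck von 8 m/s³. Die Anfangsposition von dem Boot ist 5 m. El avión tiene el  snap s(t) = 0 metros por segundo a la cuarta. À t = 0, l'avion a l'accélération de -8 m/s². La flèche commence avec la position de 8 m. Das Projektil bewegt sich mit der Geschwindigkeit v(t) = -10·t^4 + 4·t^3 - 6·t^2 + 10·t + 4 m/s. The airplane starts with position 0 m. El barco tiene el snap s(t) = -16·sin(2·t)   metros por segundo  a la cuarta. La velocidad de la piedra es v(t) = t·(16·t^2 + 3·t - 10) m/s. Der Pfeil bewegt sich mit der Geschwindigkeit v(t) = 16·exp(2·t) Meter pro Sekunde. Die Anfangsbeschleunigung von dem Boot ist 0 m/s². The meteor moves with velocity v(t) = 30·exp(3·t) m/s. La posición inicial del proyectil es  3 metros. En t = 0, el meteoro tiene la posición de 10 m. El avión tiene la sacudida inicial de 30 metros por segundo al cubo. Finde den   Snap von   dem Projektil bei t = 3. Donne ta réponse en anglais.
We must differentiate our velocity equation v(t) = -10·t^4 + 4·t^3 - 6·t^2 + 10·t + 4 3 times. Differentiating velocity, we get acceleration: a(t) = -40·t^3 + 12·t^2 - 12·t + 10. Taking d/dt of a(t), we find j(t) = -120·t^2 + 24·t - 12. Taking d/dt of j(t), we find s(t) = 24 - 240·t. We have snap s(t) = 24 - 240·t. Substituting t = 3: s(3) = -696.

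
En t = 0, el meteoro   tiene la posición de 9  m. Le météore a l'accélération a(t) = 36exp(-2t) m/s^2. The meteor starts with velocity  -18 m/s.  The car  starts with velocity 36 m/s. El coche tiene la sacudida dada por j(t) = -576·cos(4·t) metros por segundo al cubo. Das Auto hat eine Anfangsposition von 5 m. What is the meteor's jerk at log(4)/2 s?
We must differentiate our acceleration equation a(t) = 36·exp(-2·t) 1 time. Differentiating acceleration, we get jerk: j(t) = -72·exp(-2·t). From the given jerk equation j(t) = -72·exp(-2·t), we substitute t = log(4)/2 to get j = -18.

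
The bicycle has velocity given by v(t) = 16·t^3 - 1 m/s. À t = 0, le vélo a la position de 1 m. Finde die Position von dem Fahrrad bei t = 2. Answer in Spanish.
Partiendo de la velocidad v(t) = 16·t^3 - 1, tomamos 1 antiderivada. La integral de la velocidad es la posición. Usando x(0) = 1, obtenemos x(t) = 4·t^4 - t + 1. Tenemos la posición x(t) = 4·t^4 - t + 1. Sustituyendo t = 2: x(2) = 63.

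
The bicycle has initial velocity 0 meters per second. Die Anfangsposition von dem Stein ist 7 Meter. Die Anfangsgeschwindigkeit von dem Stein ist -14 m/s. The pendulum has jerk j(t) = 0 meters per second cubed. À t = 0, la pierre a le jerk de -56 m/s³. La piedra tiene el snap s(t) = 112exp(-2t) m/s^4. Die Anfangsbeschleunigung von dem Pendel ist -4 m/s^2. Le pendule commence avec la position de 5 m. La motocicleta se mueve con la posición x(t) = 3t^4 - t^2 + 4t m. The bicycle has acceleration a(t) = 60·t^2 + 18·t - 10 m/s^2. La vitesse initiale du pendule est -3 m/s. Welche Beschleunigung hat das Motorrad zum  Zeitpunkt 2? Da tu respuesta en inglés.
Starting from position x(t) = 3·t^4 - t^2 + 4·t, we take 2 derivatives. The derivative of position gives velocity: v(t) = 12·t^3 - 2·t + 4. The derivative of velocity gives acceleration: a(t) = 36·t^2 - 2. Using a(t) = 36·t^2 - 2 and substituting t = 2, we find a = 142.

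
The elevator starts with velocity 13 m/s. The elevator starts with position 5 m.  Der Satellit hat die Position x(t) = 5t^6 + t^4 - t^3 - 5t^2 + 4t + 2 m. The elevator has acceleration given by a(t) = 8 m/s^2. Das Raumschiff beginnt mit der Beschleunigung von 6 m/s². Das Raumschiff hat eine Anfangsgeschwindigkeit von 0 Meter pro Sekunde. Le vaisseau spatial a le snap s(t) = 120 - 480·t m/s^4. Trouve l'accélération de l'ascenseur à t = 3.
En utilisant a(t) = 8 et en substituant t = 3, nous trouvons a = 8.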